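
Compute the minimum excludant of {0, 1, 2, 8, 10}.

The values 0, 1, 2 are all present; 3 is the first non-negative integer missing from the set.

3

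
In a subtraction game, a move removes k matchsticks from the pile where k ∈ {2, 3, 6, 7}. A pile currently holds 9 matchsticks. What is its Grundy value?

0

Grundy values for subtraction set {2, 3, 6, 7}:
k:     0  1  2  3  4  5  6  7  8  9
g(k):  0  0  1  1  2  0  3  1  2  0
So g(9) = 0.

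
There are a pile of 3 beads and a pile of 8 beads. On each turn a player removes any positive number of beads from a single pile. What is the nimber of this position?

11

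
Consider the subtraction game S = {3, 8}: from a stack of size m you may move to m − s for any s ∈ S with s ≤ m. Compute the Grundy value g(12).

0

Grundy values for subtraction set {3, 8}:
k:     0  1  2  3  4  5  6  7  8  9 10 11 12
g(k):  0  0  0  1  1  1  0  0  2  1  1  0  0
So g(12) = 0.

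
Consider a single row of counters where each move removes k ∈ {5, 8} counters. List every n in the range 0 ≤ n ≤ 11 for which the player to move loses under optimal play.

Grundy values for subtraction set {5, 8}:
g(0) = mex{} = 0
g(1) = mex{} = 0
g(2) = mex{} = 0
g(3) = mex{} = 0
g(4) = mex{} = 0
g(5) = mex{0} = 1
g(6) = mex{0} = 1
g(7) = mex{0} = 1
g(8) = mex{0} = 1
g(9) = mex{0} = 1
g(10) = mex{0,1} = 2
g(11) = mex{0,1} = 2
The P-positions (g = 0) in 0..11 are 0, 1, 2, 3, 4.

0, 1, 2, 3, 4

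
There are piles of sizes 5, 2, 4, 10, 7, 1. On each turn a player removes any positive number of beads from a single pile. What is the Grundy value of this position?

In binary:
  0101  (5)
  0010  (2)
  0100  (4)
  1010  (10)
  0111  (7)
  0001  (1)
  ----
  1111  (15)

15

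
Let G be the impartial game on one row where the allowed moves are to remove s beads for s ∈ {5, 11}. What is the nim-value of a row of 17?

0

Compute g(0), g(1), … for moves {5, 11}:
k:     0  1  2  3  4  5  6  7  8  9 10 11 12 13 14 15 16 17
g(k):  0  0  0  0  0  1  1  1  1  1  0  2  2  2  2  1  0  0
So g(17) = 0.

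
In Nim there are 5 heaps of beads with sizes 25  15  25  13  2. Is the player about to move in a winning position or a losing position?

Bitwise XOR of the heap sizes:
  11001  (25)
  01111  (15)
  11001  (25)
  01101  (13)
  00010  (2)
  -----
  00000  (0)
The nim-sum is 0, so this is a P-position: the player to move is in a losing position under optimal play.

Losing position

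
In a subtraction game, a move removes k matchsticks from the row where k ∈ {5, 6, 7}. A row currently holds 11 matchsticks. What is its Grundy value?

Compute g(0), g(1), … for moves {5, 6, 7}:
g(0) = mex{} = 0
g(1) = mex{} = 0
g(2) = mex{} = 0
g(3) = mex{} = 0
g(4) = mex{} = 0
g(5) = mex{0} = 1
g(6) = mex{0} = 1
g(7) = mex{0} = 1
g(8) = mex{0} = 1
g(9) = mex{0} = 1
g(10) = mex{0,1} = 2
g(11) = mex{0,1} = 2
So g(11) = 2.

2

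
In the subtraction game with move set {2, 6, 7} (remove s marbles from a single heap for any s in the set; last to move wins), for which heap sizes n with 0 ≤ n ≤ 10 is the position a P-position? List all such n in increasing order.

Grundy values for subtraction set {2, 6, 7}:
k:     0  1  2  3  4  5  6  7  8  9 10
g(k):  0  0  1  1  0  0  1  1  2  0  3
The P-positions (g = 0) in 0..10 are 0, 1, 4, 5, 9.

0, 1, 4, 5, 9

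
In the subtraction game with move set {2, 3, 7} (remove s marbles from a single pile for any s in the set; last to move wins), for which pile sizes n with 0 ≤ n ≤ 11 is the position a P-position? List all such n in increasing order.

Build the Grundy sequence with g(k) = mex{g(k−s) : s ∈ {2, 3, 7}, s ≤ k}:
k:     0  1  2  3  4  5  6  7  8  9 10 11
g(k):  0  0  1  1  2  0  0  1  1  2  0  0
The P-positions (g = 0) in 0..11 are 0, 1, 5, 6, 10, 11.

0, 1, 5, 6, 10, 11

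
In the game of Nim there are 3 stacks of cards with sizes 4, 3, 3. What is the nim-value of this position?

4

Compute the nim-sum pairwise:
4 ^ 3 = 7
7 ^ 3 = 4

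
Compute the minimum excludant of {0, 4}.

0 is in the set but 1 is not, so the mex is 1.

1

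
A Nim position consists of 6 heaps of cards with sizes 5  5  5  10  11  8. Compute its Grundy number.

Compute the nim-sum pairwise:
5 ^ 5 = 0
0 ^ 5 = 5
5 ^ 10 = 15
15 ^ 11 = 4
4 ^ 8 = 12

12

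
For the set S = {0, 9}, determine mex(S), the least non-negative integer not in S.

0 is in the set but 1 is not, so the mex is 1.

1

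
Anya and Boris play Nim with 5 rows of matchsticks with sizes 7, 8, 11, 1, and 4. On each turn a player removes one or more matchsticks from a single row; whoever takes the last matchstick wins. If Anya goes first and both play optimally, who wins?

Anya wins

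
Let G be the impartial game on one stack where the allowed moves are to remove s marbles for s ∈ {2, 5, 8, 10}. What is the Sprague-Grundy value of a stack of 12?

2

Compute g(0), g(1), … for moves {2, 5, 8, 10}:
k:     0  1  2  3  4  5  6  7  8  9 10 11 12
g(k):  0  0  1  1  0  2  1  0  2  1  3  2  2
So g(12) = 2.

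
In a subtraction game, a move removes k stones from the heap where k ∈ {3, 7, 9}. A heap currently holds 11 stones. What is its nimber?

Build the Grundy sequence with g(k) = mex{g(k−s) : s ∈ {3, 7, 9}, s ≤ k}:
k:     0  1  2  3  4  5  6  7  8  9 10 11
g(k):  0  0  0  1  1  1  0  2  2  1  3  3
So g(11) = 3.

3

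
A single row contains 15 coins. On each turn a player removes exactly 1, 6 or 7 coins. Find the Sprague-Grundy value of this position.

1

Compute g(0), g(1), … for moves {1, 6, 7}:
k:     0  1  2  3  4  5  6  7  8  9 10 11 12 13 14 15
g(k):  0  1  0  1  0  1  2  3  2  3  2  3  0  1  0  1
So g(15) = 1.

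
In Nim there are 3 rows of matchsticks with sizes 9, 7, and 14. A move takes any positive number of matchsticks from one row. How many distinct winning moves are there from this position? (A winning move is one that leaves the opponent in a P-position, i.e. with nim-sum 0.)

0

Write each in binary and XOR column by column:
  1001  (9)
  0111  (7)
  1110  (14)
  ----
  0000  (0)
The nim-sum is already 0, so every move leaves a nonzero nim-sum — there are no winning moves.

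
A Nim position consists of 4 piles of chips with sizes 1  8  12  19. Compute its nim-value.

22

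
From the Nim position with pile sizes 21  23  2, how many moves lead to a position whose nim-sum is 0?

0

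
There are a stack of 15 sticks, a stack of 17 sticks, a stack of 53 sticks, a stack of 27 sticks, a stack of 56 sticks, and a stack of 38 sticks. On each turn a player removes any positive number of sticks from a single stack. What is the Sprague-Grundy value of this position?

46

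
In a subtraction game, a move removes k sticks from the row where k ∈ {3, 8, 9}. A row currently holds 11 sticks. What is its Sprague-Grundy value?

3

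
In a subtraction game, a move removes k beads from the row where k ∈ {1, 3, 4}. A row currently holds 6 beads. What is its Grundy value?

2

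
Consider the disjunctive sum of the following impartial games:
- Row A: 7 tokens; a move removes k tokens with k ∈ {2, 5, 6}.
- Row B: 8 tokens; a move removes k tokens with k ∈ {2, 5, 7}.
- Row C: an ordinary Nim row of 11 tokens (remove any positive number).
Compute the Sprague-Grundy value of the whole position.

10

Build the Grundy sequence for row A with g(k) = mex{g(k−s) : s ∈ {2, 5, 6}, s ≤ k}:
g(0) = mex{} = 0
g(1) = mex{} = 0
g(2) = mex{0} = 1
g(3) = mex{0} = 1
g(4) = mex{1} = 0
g(5) = mex{0,1} = 2
g(6) = mex{0} = 1
g(7) = mex{0,1,2} = 3
So g(7) = 3.
Build the Grundy sequence for row B with g(k) = mex{g(k−s) : s ∈ {2, 5, 7}, s ≤ k}:
g(0) = mex{} = 0
g(1) = mex{} = 0
g(2) = mex{0} = 1
g(3) = mex{0} = 1
g(4) = mex{1} = 0
g(5) = mex{0,1} = 2
g(6) = mex{0} = 1
g(7) = mex{0,1,2} = 3
g(8) = mex{0,1} = 2
So g(8) = 2.
Row C is a plain Nim row of size 11, so its Grundy value is 11.
By the Sprague-Grundy theorem, the Grundy value of a sum of independent games is the XOR of the component values.
Combined value = 3 XOR 2 XOR 11 = 10.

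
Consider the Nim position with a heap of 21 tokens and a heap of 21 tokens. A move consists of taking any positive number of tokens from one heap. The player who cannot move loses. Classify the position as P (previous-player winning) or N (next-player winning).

P-position

Compute the nim-sum pairwise:
21 ^ 21 = 0
The nim-sum is 0, so this is a P-position: the player to move is in a losing position under optimal play.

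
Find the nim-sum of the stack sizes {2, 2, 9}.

9

Compute the nim-sum pairwise:
2 ⊕ 2 = 0
0 ⊕ 9 = 9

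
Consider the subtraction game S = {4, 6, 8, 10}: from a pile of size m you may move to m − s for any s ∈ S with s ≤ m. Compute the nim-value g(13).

3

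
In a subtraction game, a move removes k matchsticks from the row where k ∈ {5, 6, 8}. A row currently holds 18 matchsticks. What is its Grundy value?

Grundy values for subtraction set {5, 6, 8}:
k:     0  1  2  3  4  5  6  7  8  9 10 11 12 13 14 15 16 17 18
g(k):  0  0  0  0  0  1  1  1  1  1  2  2  2  0  0  0  0  0  1
So g(18) = 1.

1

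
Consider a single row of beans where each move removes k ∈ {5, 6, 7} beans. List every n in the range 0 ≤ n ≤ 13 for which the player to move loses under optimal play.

0, 1, 2, 3, 4, 12, 13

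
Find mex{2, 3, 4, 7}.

0 is not in the set, so the mex is 0.

0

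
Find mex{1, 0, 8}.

The values 0, 1 are all present; 2 is the first non-negative integer missing from the set.

2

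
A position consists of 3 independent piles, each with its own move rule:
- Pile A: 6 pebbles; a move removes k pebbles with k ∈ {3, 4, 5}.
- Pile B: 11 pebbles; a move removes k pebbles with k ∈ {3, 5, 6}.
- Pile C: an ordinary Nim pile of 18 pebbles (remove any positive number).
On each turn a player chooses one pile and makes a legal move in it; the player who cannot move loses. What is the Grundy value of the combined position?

For pile A, compute g(0), g(1), … with moves {3, 4, 5}:
k:     0  1  2  3  4  5  6
g(k):  0  0  0  1  1  1  2
So g(6) = 2.
For pile B, compute g(0), g(1), … with moves {3, 5, 6}:
g(0) = mex{} = 0
g(1) = mex{} = 0
g(2) = mex{} = 0
g(3) = mex{0} = 1
g(4) = mex{0} = 1
g(5) = mex{0} = 1
g(6) = mex{0,1} = 2
g(7) = mex{0,1} = 2
g(8) = mex{0,1} = 2
g(9) = mex{1,2} = 0
g(10) = mex{1,2} = 0
g(11) = mex{1,2} = 0
So g(11) = 0.
Pile C is a plain Nim pile of size 18, so its Grundy value is 18.
The value of a disjunctive sum is the nim-sum of the parts.
Combined value = 2 ⊕ 0 ⊕ 18 = 16.

16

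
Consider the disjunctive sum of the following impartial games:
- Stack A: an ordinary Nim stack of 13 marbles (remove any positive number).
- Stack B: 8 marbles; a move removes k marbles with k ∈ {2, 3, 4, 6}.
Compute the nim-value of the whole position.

13

Stack A is a plain Nim stack of size 13, so its Grundy value is 13.
For stack B, compute g(0), g(1), … with moves {2, 3, 4, 6}:
g(0) = mex{} = 0
g(1) = mex{} = 0
g(2) = mex{0} = 1
g(3) = mex{0} = 1
g(4) = mex{0,1} = 2
g(5) = mex{0,1} = 2
g(6) = mex{0,1,2} = 3
g(7) = mex{0,1,2} = 3
g(8) = mex{1,2,3} = 0
So g(8) = 0.
By the Sprague-Grundy theorem, the Grundy value of a sum of independent games is the XOR of the component values.
Combined value = 13 ⊕ 0 = 13.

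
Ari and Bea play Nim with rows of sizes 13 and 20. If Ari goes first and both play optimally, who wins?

Ari wins

Nim-sum: 13 ⊕ 20 = 25.
The nim-sum is 25 ≠ 0, so this is an N-position: the player to move can win; Ari has a winning move.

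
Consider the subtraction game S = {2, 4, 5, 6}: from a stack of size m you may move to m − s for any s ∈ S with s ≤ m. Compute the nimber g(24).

Build the Grundy sequence with g(k) = mex{g(k−s) : s ∈ {2, 4, 5, 6}, s ≤ k}:
k:     0  1  2  3  4  5  6  7  8  9 10 11 12 13 14 15 16 17 18 19 20 21 22 23 24
g(k):  0  0  1  1  2  2  3  3  0  0  1  1  2  2  3  3  0  0  1  1  2  2  3  3  0
So g(24) = 0.

0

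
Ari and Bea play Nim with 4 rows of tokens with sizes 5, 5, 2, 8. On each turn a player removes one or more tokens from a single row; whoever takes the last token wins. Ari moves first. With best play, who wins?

Nim-sum: 5 ^ 5 ^ 2 ^ 8 = 10.
The nim-sum is 10 ≠ 0, so this is an N-position: the player to move can win; Ari has a winning move.

Ari wins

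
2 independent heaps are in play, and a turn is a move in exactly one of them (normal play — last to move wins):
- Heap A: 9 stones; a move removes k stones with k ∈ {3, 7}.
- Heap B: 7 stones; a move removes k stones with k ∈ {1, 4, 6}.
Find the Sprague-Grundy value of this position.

Grundy values for heap A (subtraction set {3, 7}):
g(0) = mex{} = 0
g(1) = mex{} = 0
g(2) = mex{} = 0
g(3) = mex{0} = 1
g(4) = mex{0} = 1
g(5) = mex{0} = 1
g(6) = mex{1} = 0
g(7) = mex{0,1} = 2
g(8) = mex{0,1} = 2
g(9) = mex{0} = 1
So g(9) = 1.
Grundy values for heap B (subtraction set {1, 4, 6}):
k:     0  1  2  3  4  5  6  7
g(k):  0  1  0  1  2  0  1  0
So g(7) = 0.
By the Sprague-Grundy theorem, the Grundy value of a sum of independent games is the XOR of the component values.
Combined value = 1 ⊕ 0 = 1.

1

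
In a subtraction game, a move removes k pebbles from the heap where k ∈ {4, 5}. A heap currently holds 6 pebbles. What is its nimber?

1

Build the Grundy sequence with g(k) = mex{g(k−s) : s ∈ {4, 5}, s ≤ k}:
k:     0  1  2  3  4  5  6
g(k):  0  0  0  0  1  1  1
So g(6) = 1.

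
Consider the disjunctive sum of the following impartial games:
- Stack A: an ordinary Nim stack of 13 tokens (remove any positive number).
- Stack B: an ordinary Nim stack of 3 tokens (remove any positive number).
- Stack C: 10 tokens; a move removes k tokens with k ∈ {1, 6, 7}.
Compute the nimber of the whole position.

Stack A is a plain Nim stack of size 13, so its Grundy value is 13.
Stack B is a plain Nim stack of size 3, so its Grundy value is 3.
Build the Grundy sequence for stack C with g(k) = mex{g(k−s) : s ∈ {1, 6, 7}, s ≤ k}:
g(0) = mex{} = 0
g(1) = mex{0} = 1
g(2) = mex{1} = 0
g(3) = mex{0} = 1
g(4) = mex{1} = 0
g(5) = mex{0} = 1
g(6) = mex{0,1} = 2
g(7) = mex{0,1,2} = 3
g(8) = mex{0,1,3} = 2
g(9) = mex{0,1,2} = 3
g(10) = mex{0,1,3} = 2
So g(10) = 2.
The value of a disjunctive sum is the nim-sum of the parts.
Combined value = 13 ⊕ 3 ⊕ 2 = 12.

12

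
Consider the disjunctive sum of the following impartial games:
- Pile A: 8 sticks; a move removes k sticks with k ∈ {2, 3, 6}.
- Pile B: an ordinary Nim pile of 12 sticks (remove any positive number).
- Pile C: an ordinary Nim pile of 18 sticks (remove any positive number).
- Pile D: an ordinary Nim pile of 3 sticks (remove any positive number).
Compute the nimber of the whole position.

For pile A, compute g(0), g(1), … with moves {2, 3, 6}:
g(0) = mex{} = 0
g(1) = mex{} = 0
g(2) = mex{0} = 1
g(3) = mex{0} = 1
g(4) = mex{0,1} = 2
g(5) = mex{1} = 0
g(6) = mex{0,1,2} = 3
g(7) = mex{0,2} = 1
g(8) = mex{0,1,3} = 2
So g(8) = 2.
Pile B is a plain Nim pile of size 12, so its Grundy value is 12.
Pile C is a plain Nim pile of size 18, so its Grundy value is 18.
Pile D is a plain Nim pile of size 3, so its Grundy value is 3.
The value of a disjunctive sum is the nim-sum of the parts.
Combined value = 2 ⊕ 12 ⊕ 18 ⊕ 3 = 31.

31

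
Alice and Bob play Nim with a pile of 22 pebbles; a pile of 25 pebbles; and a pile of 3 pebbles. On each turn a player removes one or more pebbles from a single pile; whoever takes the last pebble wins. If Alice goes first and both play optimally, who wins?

Compute the nim-sum pairwise:
22 ⊕ 25 = 15
15 ⊕ 3 = 12
The nim-sum is 12 ≠ 0, so this is an N-position: the player to move can win; Alice has a winning move.

Alice wins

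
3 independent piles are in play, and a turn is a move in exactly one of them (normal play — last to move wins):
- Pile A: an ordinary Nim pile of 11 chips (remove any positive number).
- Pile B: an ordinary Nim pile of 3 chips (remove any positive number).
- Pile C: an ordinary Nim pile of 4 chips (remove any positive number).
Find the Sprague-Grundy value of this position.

Pile A is a plain Nim pile of size 11, so its Grundy value is 11.
Pile B is a plain Nim pile of size 3, so its Grundy value is 3.
Pile C is a plain Nim pile of size 4, so its Grundy value is 4.
By the Sprague-Grundy theorem, the Grundy value of a sum of independent games is the XOR of the component values.
Combined value = 11 ⊕ 3 ⊕ 4 = 12.

12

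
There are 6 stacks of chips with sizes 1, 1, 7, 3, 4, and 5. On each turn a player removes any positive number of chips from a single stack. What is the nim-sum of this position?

Bitwise XOR of the heap sizes:
  001  (1)
  001  (1)
  111  (7)
  011  (3)
  100  (4)
  101  (5)
  ---
  101  (5)

5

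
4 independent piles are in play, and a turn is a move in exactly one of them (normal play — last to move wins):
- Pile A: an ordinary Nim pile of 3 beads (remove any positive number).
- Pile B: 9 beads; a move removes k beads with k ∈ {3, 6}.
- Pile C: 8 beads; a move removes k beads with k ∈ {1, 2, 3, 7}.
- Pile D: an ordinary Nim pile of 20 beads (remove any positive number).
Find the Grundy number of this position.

23

Pile A is a plain Nim pile of size 3, so its Grundy value is 3.
Grundy values for pile B (subtraction set {3, 6}):
g(0) = mex{} = 0
g(1) = mex{} = 0
g(2) = mex{} = 0
g(3) = mex{0} = 1
g(4) = mex{0} = 1
g(5) = mex{0} = 1
g(6) = mex{0,1} = 2
g(7) = mex{0,1} = 2
g(8) = mex{0,1} = 2
g(9) = mex{1,2} = 0
So g(9) = 0.
For pile C, compute g(0), g(1), … with moves {1, 2, 3, 7}:
g(0) = mex{} = 0
g(1) = mex{0} = 1
g(2) = mex{0,1} = 2
g(3) = mex{0,1,2} = 3
g(4) = mex{1,2,3} = 0
g(5) = mex{0,2,3} = 1
g(6) = mex{0,1,3} = 2
g(7) = mex{0,1,2} = 3
g(8) = mex{1,2,3} = 0
So g(8) = 0.
Pile D is a plain Nim pile of size 20, so its Grundy value is 20.
The value of a disjunctive sum is the nim-sum of the parts.
Combined value = 3 XOR 0 XOR 0 XOR 20 = 23.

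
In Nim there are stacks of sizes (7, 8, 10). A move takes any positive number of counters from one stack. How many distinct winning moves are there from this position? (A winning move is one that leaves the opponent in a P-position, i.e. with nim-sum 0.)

In binary:
  0111  (7)
  1000  (8)
  1010  (10)
  ----
  0101  (5)
The overall nim-sum is X = 5. A stack of size p has a winning move iff p XOR X < p (reduce it to p XOR X).
  7: 7 XOR 5 = 2 < 7 — winning move (to 2).
  8: 8 XOR 5 = 13 ≥ 8 — no move.
  10: 10 XOR 5 = 15 ≥ 10 — no move.
That gives 1 winning move.

1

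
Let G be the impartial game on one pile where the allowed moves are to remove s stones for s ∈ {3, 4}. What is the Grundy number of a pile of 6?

Compute g(0), g(1), … for moves {3, 4}:
k:     0  1  2  3  4  5  6
g(k):  0  0  0  1  1  1  2
So g(6) = 2.

2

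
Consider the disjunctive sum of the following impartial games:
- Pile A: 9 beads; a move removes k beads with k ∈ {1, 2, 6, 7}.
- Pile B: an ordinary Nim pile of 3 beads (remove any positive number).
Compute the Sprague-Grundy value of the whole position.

2

For pile A, compute g(0), g(1), … with moves {1, 2, 6, 7}:
g(0) = mex{} = 0
g(1) = mex{0} = 1
g(2) = mex{0,1} = 2
g(3) = mex{1,2} = 0
g(4) = mex{0,2} = 1
g(5) = mex{0,1} = 2
g(6) = mex{0,1,2} = 3
g(7) = mex{0,1,2,3} = 4
g(8) = mex{1,2,3,4} = 0
g(9) = mex{0,2,4} = 1
So g(9) = 1.
Pile B is a plain Nim pile of size 3, so its Grundy value is 3.
The value of a disjunctive sum is the nim-sum of the parts.
Combined value = 1 XOR 3 = 2.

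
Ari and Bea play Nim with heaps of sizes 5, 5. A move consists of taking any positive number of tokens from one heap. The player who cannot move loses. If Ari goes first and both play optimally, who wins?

Nim-sum: 5 XOR 5 = 0.
The nim-sum is 0, so this is a P-position: the player to move is in a losing position under optimal play; Ari is about to move from it and so loses — Bea wins.

Bea wins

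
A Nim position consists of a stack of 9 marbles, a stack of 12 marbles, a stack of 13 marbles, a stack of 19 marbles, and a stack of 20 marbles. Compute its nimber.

Compute the nim-sum pairwise:
9 ⊕ 12 = 5
5 ⊕ 13 = 8
8 ⊕ 19 = 27
27 ⊕ 20 = 15

15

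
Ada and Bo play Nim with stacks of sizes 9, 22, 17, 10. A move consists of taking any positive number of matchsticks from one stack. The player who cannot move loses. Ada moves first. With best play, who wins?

Ada wins

Write each in binary and XOR column by column:
  01001  (9)
  10110  (22)
  10001  (17)
  01010  (10)
  -----
  00100  (4)
The nim-sum is 4 ≠ 0, so this is an N-position: the player to move can win; Ada has a winning move.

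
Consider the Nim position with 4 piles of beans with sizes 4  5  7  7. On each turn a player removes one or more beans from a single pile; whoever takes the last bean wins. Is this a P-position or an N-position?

Write each in binary and XOR column by column:
  100  (4)
  101  (5)
  111  (7)
  111  (7)
  ---
  001  (1)
The nim-sum is 1 ≠ 0, so this is an N-position: the player to move can win.

N-position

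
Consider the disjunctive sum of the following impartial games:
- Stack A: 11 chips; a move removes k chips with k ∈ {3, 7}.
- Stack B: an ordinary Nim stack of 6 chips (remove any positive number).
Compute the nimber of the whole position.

Grundy values for stack A (subtraction set {3, 7}):
k:     0  1  2  3  4  5  6  7  8  9 10 11
g(k):  0  0  0  1  1  1  0  2  2  1  0  0
So g(11) = 0.
Stack B is a plain Nim stack of size 6, so its Grundy value is 6.
By the Sprague-Grundy theorem, the Grundy value of a sum of independent games is the XOR of the component values.
Combined value = 0 XOR 6 = 6.

6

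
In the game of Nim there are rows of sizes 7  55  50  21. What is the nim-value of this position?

23

Nim-sum: 7 XOR 55 XOR 50 XOR 21 = 23.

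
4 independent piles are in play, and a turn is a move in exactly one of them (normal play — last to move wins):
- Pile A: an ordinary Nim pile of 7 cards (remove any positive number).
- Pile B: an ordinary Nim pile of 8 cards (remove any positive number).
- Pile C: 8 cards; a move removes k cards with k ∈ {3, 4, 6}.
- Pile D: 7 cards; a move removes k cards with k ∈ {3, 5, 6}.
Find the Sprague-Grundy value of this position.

Pile A is a plain Nim pile of size 7, so its Grundy value is 7.
Pile B is a plain Nim pile of size 8, so its Grundy value is 8.
Grundy values for pile C (subtraction set {3, 4, 6}):
k:     0  1  2  3  4  5  6  7  8
g(k):  0  0  0  1  1  1  2  2  2
So g(8) = 2.
Build the Grundy sequence for pile D with g(k) = mex{g(k−s) : s ∈ {3, 5, 6}, s ≤ k}:
g(0) = mex{} = 0
g(1) = mex{} = 0
g(2) = mex{} = 0
g(3) = mex{0} = 1
g(4) = mex{0} = 1
g(5) = mex{0} = 1
g(6) = mex{0,1} = 2
g(7) = mex{0,1} = 2
So g(7) = 2.
The value of a disjunctive sum is the nim-sum of the parts.
Combined value = 7 XOR 8 XOR 2 XOR 2 = 15.

15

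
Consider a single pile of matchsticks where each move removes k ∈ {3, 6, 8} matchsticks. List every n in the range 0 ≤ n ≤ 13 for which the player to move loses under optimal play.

0, 1, 2, 11, 12, 13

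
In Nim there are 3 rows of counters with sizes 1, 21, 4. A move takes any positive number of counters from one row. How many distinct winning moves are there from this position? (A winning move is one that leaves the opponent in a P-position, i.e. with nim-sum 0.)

1

Compute the nim-sum pairwise:
1 ^ 21 = 20
20 ^ 4 = 16
The overall nim-sum is X = 16. A row of size p has a winning move iff p XOR X < p (reduce it to p XOR X).
  1: 1 XOR 16 = 17 ≥ 1 — no move.
  21: 21 XOR 16 = 5 < 21 — winning move (to 5).
  4: 4 XOR 16 = 20 ≥ 4 — no move.
That gives 1 winning move.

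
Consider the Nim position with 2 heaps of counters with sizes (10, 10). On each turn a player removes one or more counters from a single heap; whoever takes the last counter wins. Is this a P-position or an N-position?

P-position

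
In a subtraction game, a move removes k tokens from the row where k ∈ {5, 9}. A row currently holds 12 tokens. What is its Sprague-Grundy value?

Build the Grundy sequence with g(k) = mex{g(k−s) : s ∈ {5, 9}, s ≤ k}:
g(0) = mex{} = 0
g(1) = mex{} = 0
g(2) = mex{} = 0
g(3) = mex{} = 0
g(4) = mex{} = 0
g(5) = mex{0} = 1
g(6) = mex{0} = 1
g(7) = mex{0} = 1
g(8) = mex{0} = 1
g(9) = mex{0} = 1
g(10) = mex{0,1} = 2
g(11) = mex{0,1} = 2
g(12) = mex{0,1} = 2
So g(12) = 2.

2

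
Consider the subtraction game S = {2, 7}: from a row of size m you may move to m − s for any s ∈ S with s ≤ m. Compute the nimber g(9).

Build the Grundy sequence with g(k) = mex{g(k−s) : s ∈ {2, 7}, s ≤ k}:
k:     0  1  2  3  4  5  6  7  8  9
g(k):  0  0  1  1  0  0  1  1  2  0
So g(9) = 0.

0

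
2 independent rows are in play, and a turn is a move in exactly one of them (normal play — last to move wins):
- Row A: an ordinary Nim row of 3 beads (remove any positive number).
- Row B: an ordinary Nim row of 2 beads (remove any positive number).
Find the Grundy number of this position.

1

Row A is a plain Nim row of size 3, so its Grundy value is 3.
Row B is a plain Nim row of size 2, so its Grundy value is 2.
By the Sprague-Grundy theorem, the Grundy value of a sum of independent games is the XOR of the component values.
Combined value = 3 XOR 2 = 1.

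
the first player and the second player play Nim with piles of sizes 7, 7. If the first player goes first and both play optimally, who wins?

Bitwise XOR of the heap sizes:
  111  (7)
  111  (7)
  ---
  000  (0)
The nim-sum is 0, so this is a P-position: the player to move is in a losing position under optimal play; the first player is about to move from it and so loses — the second player wins.

the second player wins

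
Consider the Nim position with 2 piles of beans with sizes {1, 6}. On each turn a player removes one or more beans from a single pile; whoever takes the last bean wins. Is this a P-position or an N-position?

N-position

In binary:
  001  (1)
  110  (6)
  ---
  111  (7)
The nim-sum is 7 ≠ 0, so this is an N-position: the player to move can win.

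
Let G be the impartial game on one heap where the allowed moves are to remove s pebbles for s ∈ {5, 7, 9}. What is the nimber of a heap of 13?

Compute g(0), g(1), … for moves {5, 7, 9}:
k:     0  1  2  3  4  5  6  7  8  9 10 11 12 13
g(k):  0  0  0  0  0  1  1  1  1  1  2  2  2  2
So g(13) = 2.

2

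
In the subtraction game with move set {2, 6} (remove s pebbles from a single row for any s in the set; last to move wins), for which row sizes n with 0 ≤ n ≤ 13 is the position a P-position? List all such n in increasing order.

Grundy values for subtraction set {2, 6}:
k:     0  1  2  3  4  5  6  7  8  9 10 11 12 13
g(k):  0  0  1  1  0  0  1  1  0  0  1  1  0  0
The P-positions (g = 0) in 0..13 are 0, 1, 4, 5, 8, 9, 12, 13.

0, 1, 4, 5, 8, 9, 12, 13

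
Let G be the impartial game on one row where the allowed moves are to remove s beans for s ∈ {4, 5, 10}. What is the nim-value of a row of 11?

2

Build the Grundy sequence with g(k) = mex{g(k−s) : s ∈ {4, 5, 10}, s ≤ k}:
k:     0  1  2  3  4  5  6  7  8  9 10 11
g(k):  0  0  0  0  1  1  1  1  2  0  2  2
So g(11) = 2.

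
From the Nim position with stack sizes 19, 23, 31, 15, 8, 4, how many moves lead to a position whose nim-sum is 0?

3

Compute the nim-sum pairwise:
19 XOR 23 = 4
4 XOR 31 = 27
27 XOR 15 = 20
20 XOR 8 = 28
28 XOR 4 = 24
The overall nim-sum is X = 24. A stack of size p has a winning move iff p XOR X < p (reduce it to p XOR X).
  19: 19 XOR 24 = 11 < 19 — winning move (to 11).
  23: 23 XOR 24 = 15 < 23 — winning move (to 15).
  31: 31 XOR 24 = 7 < 31 — winning move (to 7).
  15: 15 XOR 24 = 23 ≥ 15 — no move.
  8: 8 XOR 24 = 16 ≥ 8 — no move.
  4: 4 XOR 24 = 28 ≥ 4 — no move.
That gives 3 winning moves.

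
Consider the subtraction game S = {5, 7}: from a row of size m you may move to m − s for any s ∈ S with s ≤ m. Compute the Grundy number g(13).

Build the Grundy sequence with g(k) = mex{g(k−s) : s ∈ {5, 7}, s ≤ k}:
k:     0  1  2  3  4  5  6  7  8  9 10 11 12 13
g(k):  0  0  0  0  0  1  1  1  1  1  2  2  0  0
So g(13) = 0.

0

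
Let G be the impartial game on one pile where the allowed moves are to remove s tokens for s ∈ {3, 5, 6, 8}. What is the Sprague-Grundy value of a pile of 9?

3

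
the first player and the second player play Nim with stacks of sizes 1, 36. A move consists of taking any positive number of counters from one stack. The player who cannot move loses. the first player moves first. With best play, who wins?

Bitwise XOR of the heap sizes:
  000001  (1)
  100100  (36)
  ------
  100101  (37)
The nim-sum is 37 ≠ 0, so this is an N-position: the player to move can win; the first player has a winning move.

the first player wins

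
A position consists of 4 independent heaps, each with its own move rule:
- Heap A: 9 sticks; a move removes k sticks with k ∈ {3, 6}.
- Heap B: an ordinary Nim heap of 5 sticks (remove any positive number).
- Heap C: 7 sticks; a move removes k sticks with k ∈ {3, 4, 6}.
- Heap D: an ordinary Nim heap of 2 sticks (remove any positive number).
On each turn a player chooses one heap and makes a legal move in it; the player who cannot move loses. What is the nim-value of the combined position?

5

For heap A, compute g(0), g(1), … with moves {3, 6}:
k:     0  1  2  3  4  5  6  7  8  9
g(k):  0  0  0  1  1  1  2  2  2  0
So g(9) = 0.
Heap B is a plain Nim heap of size 5, so its Grundy value is 5.
Build the Grundy sequence for heap C with g(k) = mex{g(k−s) : s ∈ {3, 4, 6}, s ≤ k}:
g(0) = mex{} = 0
g(1) = mex{} = 0
g(2) = mex{} = 0
g(3) = mex{0} = 1
g(4) = mex{0} = 1
g(5) = mex{0} = 1
g(6) = mex{0,1} = 2
g(7) = mex{0,1} = 2
So g(7) = 2.
Heap D is a plain Nim heap of size 2, so its Grundy value is 2.
By the Sprague-Grundy theorem, the Grundy value of a sum of independent games is the XOR of the component values.
Combined value = 0 XOR 5 XOR 2 XOR 2 = 5.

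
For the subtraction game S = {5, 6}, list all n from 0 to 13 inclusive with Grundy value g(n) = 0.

0, 1, 2, 3, 4, 11, 12, 13

Compute g(0), g(1), … for moves {5, 6}:
g(0) = mex{} = 0
g(1) = mex{} = 0
g(2) = mex{} = 0
g(3) = mex{} = 0
g(4) = mex{} = 0
g(5) = mex{0} = 1
g(6) = mex{0} = 1
g(7) = mex{0} = 1
g(8) = mex{0} = 1
g(9) = mex{0} = 1
g(10) = mex{0,1} = 2
g(11) = mex{1} = 0
g(12) = mex{1} = 0
g(13) = mex{1} = 0
The P-positions (g = 0) in 0..13 are 0, 1, 2, 3, 4, 11, 12, 13.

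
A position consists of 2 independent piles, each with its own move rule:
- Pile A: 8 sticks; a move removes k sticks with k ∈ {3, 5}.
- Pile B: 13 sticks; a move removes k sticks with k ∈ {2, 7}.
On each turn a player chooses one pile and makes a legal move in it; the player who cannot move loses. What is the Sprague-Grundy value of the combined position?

Grundy values for pile A (subtraction set {3, 5}):
k:     0  1  2  3  4  5  6  7  8
g(k):  0  0  0  1  1  1  2  2  0
So g(8) = 0.
For pile B, compute g(0), g(1), … with moves {2, 7}:
g(0) = mex{} = 0
g(1) = mex{} = 0
g(2) = mex{0} = 1
g(3) = mex{0} = 1
g(4) = mex{1} = 0
g(5) = mex{1} = 0
g(6) = mex{0} = 1
g(7) = mex{0} = 1
g(8) = mex{0,1} = 2
g(9) = mex{1} = 0
g(10) = mex{1,2} = 0
g(11) = mex{0} = 1
g(12) = mex{0} = 1
g(13) = mex{1} = 0
So g(13) = 0.
The value of a disjunctive sum is the nim-sum of the parts.
Combined value = 0 ⊕ 0 = 0.

0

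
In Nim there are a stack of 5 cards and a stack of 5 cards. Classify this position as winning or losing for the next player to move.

Nim-sum: 5 ^ 5 = 0.
The nim-sum is 0, so this is a P-position: the player to move is in a losing position under optimal play.

Losing position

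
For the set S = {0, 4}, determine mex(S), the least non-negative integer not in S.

1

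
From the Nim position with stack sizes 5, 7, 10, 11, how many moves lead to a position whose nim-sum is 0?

Nim-sum: 5 XOR 7 XOR 10 XOR 11 = 3.
The overall nim-sum is X = 3. A stack of size p has a winning move iff p XOR X < p (reduce it to p XOR X).
  5: 5 XOR 3 = 6 ≥ 5 — no move.
  7: 7 XOR 3 = 4 < 7 — winning move (to 4).
  10: 10 XOR 3 = 9 < 10 — winning move (to 9).
  11: 11 XOR 3 = 8 < 11 — winning move (to 8).
That gives 3 winning moves.

3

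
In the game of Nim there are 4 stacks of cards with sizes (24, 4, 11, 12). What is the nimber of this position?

27

Compute the nim-sum pairwise:
24 ⊕ 4 = 28
28 ⊕ 11 = 23
23 ⊕ 12 = 27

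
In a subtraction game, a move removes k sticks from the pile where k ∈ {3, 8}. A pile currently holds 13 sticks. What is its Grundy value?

Build the Grundy sequence with g(k) = mex{g(k−s) : s ∈ {3, 8}, s ≤ k}:
k:     0  1  2  3  4  5  6  7  8  9 10 11 12 13
g(k):  0  0  0  1  1  1  0  0  2  1  1  0  0  0
So g(13) = 0.

0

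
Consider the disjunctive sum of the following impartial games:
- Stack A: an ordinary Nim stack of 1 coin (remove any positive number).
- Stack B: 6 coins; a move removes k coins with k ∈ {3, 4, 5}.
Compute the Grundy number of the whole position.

Stack A is a plain Nim stack of size 1, so its Grundy value is 1.
Build the Grundy sequence for stack B with g(k) = mex{g(k−s) : s ∈ {3, 4, 5}, s ≤ k}:
k:     0  1  2  3  4  5  6
g(k):  0  0  0  1  1  1  2
So g(6) = 2.
The value of a disjunctive sum is the nim-sum of the parts.
Combined value = 1 XOR 2 = 3.

3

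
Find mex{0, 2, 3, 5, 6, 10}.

1

0 is in the set but 1 is not, so the mex is 1.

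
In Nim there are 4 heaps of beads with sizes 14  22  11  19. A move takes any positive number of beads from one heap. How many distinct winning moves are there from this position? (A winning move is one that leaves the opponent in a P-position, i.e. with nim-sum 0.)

Nim-sum: 14 ^ 22 ^ 11 ^ 19 = 0.
The nim-sum is already 0, so every move leaves a nonzero nim-sum — there are no winning moves.

0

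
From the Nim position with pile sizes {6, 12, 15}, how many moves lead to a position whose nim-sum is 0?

Nim-sum: 6 ⊕ 12 ⊕ 15 = 5.
The overall nim-sum is X = 5. A pile of size p has a winning move iff p XOR X < p (reduce it to p XOR X).
  6: 6 XOR 5 = 3 < 6 — winning move (to 3).
  12: 12 XOR 5 = 9 < 12 — winning move (to 9).
  15: 15 XOR 5 = 10 < 15 — winning move (to 10).
That gives 3 winning moves.

3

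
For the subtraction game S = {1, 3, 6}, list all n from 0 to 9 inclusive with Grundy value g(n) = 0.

0, 2, 4, 9

Grundy values for subtraction set {1, 3, 6}:
k:     0  1  2  3  4  5  6  7  8  9
g(k):  0  1  0  1  0  1  2  3  2  0
The P-positions (g = 0) in 0..9 are 0, 2, 4, 9.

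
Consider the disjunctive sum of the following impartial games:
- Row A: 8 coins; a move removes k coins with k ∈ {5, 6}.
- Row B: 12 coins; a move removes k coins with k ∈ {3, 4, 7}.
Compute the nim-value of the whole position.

1

Grundy values for row A (subtraction set {5, 6}):
k:     0  1  2  3  4  5  6  7  8
g(k):  0  0  0  0  0  1  1  1  1
So g(8) = 1.
Build the Grundy sequence for row B with g(k) = mex{g(k−s) : s ∈ {3, 4, 7}, s ≤ k}:
g(0) = mex{} = 0
g(1) = mex{} = 0
g(2) = mex{} = 0
g(3) = mex{0} = 1
g(4) = mex{0} = 1
g(5) = mex{0} = 1
g(6) = mex{0,1} = 2
g(7) = mex{0,1} = 2
g(8) = mex{0,1} = 2
g(9) = mex{0,1,2} = 3
g(10) = mex{1,2} = 0
g(11) = mex{1,2} = 0
g(12) = mex{1,2,3} = 0
So g(12) = 0.
The value of a disjunctive sum is the nim-sum of the parts.
Combined value = 1 ⊕ 0 = 1.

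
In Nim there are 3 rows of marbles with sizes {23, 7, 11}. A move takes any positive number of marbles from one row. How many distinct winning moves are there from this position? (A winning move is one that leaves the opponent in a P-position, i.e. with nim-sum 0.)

1

Write each in binary and XOR column by column:
  10111  (23)
  00111  (7)
  01011  (11)
  -----
  11011  (27)
The overall nim-sum is X = 27. A row of size p has a winning move iff p XOR X < p (reduce it to p XOR X).
  23: 23 XOR 27 = 12 < 23 — winning move (to 12).
  7: 7 XOR 27 = 28 ≥ 7 — no move.
  11: 11 XOR 27 = 16 ≥ 11 — no move.
That gives 1 winning move.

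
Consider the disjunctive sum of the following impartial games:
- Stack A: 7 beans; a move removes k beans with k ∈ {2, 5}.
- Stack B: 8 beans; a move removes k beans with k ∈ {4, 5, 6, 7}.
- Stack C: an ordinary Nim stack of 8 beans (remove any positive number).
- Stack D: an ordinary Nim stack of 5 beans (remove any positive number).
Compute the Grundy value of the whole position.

For stack A, compute g(0), g(1), … with moves {2, 5}:
k:     0  1  2  3  4  5  6  7
g(k):  0  0  1  1  0  2  1  0
So g(7) = 0.
Grundy values for stack B (subtraction set {4, 5, 6, 7}):
k:     0  1  2  3  4  5  6  7  8
g(k):  0  0  0  0  1  1  1  1  2
So g(8) = 2.
Stack C is a plain Nim stack of size 8, so its Grundy value is 8.
Stack D is a plain Nim stack of size 5, so its Grundy value is 5.
The value of a disjunctive sum is the nim-sum of the parts.
Combined value = 0 ⊕ 2 ⊕ 8 ⊕ 5 = 15.

15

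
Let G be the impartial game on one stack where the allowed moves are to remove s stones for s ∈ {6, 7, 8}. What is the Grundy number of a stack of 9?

1

Compute g(0), g(1), … for moves {6, 7, 8}:
k:     0  1  2  3  4  5  6  7  8  9
g(k):  0  0  0  0  0  0  1  1  1  1
So g(9) = 1.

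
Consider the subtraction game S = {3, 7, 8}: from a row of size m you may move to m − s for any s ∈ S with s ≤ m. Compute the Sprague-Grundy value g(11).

0

Build the Grundy sequence with g(k) = mex{g(k−s) : s ∈ {3, 7, 8}, s ≤ k}:
k:     0  1  2  3  4  5  6  7  8  9 10 11
g(k):  0  0  0  1  1  1  0  2  2  1  3  0
So g(11) = 0.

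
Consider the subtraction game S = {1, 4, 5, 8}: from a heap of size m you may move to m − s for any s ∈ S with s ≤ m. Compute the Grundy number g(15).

2

Compute g(0), g(1), … for moves {1, 4, 5, 8}:
k:     0  1  2  3  4  5  6  7  8  9 10 11 12 13 14 15
g(k):  0  1  0  1  2  3  2  3  4  0  1  0  1  2  3  2
So g(15) = 2.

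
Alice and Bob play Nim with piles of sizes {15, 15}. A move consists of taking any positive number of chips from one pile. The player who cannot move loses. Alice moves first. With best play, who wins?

Bob wins

Nim-sum: 15 XOR 15 = 0.
The nim-sum is 0, so this is a P-position: the player to move is in a losing position under optimal play; Alice is about to move from it and so loses — Bob wins.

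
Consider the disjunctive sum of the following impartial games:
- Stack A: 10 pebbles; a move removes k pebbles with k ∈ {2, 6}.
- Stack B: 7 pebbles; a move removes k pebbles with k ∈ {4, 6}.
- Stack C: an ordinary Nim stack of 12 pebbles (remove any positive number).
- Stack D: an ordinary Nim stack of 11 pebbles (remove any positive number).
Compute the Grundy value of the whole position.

Build the Grundy sequence for stack A with g(k) = mex{g(k−s) : s ∈ {2, 6}, s ≤ k}:
g(0) = mex{} = 0
g(1) = mex{} = 0
g(2) = mex{0} = 1
g(3) = mex{0} = 1
g(4) = mex{1} = 0
g(5) = mex{1} = 0
g(6) = mex{0} = 1
g(7) = mex{0} = 1
g(8) = mex{1} = 0
g(9) = mex{1} = 0
g(10) = mex{0} = 1
So g(10) = 1.
For stack B, compute g(0), g(1), … with moves {4, 6}:
k:     0  1  2  3  4  5  6  7
g(k):  0  0  0  0  1  1  1  1
So g(7) = 1.
Stack C is a plain Nim stack of size 12, so its Grundy value is 12.
Stack D is a plain Nim stack of size 11, so its Grundy value is 11.
By the Sprague-Grundy theorem, the Grundy value of a sum of independent games is the XOR of the component values.
Combined value = 1 ⊕ 1 ⊕ 12 ⊕ 11 = 7.

7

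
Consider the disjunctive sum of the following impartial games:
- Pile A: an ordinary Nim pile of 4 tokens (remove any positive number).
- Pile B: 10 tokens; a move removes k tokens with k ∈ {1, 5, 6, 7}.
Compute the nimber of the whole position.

6

Pile A is a plain Nim pile of size 4, so its Grundy value is 4.
Grundy values for pile B (subtraction set {1, 5, 6, 7}):
k:     0  1  2  3  4  5  6  7  8  9 10
g(k):  0  1  0  1  0  1  2  3  2  3  2
So g(10) = 2.
By the Sprague-Grundy theorem, the Grundy value of a sum of independent games is the XOR of the component values.
Combined value = 4 ⊕ 2 = 6.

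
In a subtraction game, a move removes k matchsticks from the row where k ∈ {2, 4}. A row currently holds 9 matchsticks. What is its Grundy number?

1

Compute g(0), g(1), … for moves {2, 4}:
k:     0  1  2  3  4  5  6  7  8  9
g(k):  0  0  1  1  2  2  0  0  1  1
So g(9) = 1.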